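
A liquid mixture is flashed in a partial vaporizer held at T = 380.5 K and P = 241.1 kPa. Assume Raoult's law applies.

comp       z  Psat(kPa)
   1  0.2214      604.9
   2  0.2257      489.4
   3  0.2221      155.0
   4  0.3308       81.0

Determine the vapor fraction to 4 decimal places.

ψ = 0.3701

Raoult's law: Kᵢ = Pᵢˢᵃᵗ/P = Pᵢˢᵃᵗ/241.1.
  K_1 = 604.9/241.1 = 2.508917, K_2 = 489.4/241.1 = 2.029863, K_3 = 155.0/241.1 = 0.642887, K_4 = 81.0/241.1 = 0.335960
Let ψ = V/F and solve Σ zᵢ(Kᵢ−1)/(1+ψ(Kᵢ−1)) = 0.
Check two-phase: ΣzᵢKᵢ = 1.2675 > 1 and Σzᵢ/Kᵢ = 1.5295 > 1, so g(0) = 0.2675 > 0 and g(1) = -0.5295 < 0.
Iterate (Newton) starting at ψ = 0.5:
  ψ = 0.5000: g = -0.08156, g' = -0.6370 → ψ = 0.3720
  ψ = 0.3720: g = -0.00114, g' = -0.6269 → ψ = 0.3701
Converged at ψ = 0.3701.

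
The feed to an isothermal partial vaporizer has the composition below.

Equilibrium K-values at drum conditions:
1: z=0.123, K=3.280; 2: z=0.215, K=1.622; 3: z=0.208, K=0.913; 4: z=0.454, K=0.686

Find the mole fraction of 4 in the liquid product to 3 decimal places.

Iterate (Newton) starting at V/F = 0.5:
  V/F = 0.500: g = 0.0450, g' = -0.253 → V/F = 0.678
  V/F = 0.678: g = 0.0038, g' = -0.214 → V/F = 0.696
Converged at V/F = 0.696.
Compositions from xᵢ = zᵢ/(1+V/F(Kᵢ−1)), yᵢ = Kᵢxᵢ:
  1: x = 0.048, y = 0.156
  2: x = 0.150, y = 0.243
  3: x = 0.221, y = 0.202
  4: x = 0.581, y = 0.399

x_4 = 0.581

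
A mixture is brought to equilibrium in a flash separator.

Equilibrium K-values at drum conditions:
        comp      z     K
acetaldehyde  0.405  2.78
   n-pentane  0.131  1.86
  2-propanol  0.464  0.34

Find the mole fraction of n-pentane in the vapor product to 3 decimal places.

Material balance + equilibrium reduce to Σ zᵢ(Kᵢ−1)/(1+β(Kᵢ−1)) = 0.
g(0) = ΣzᵢKᵢ − 1 = 0.527 and g(1) = 1 − Σzᵢ/Kᵢ = -0.581, so a root lies in (0, 1).
Newton–Raphson from β = 0.5:
  β = 0.500: g = 0.0031, g' = -0.857 → β = 0.504
Converged at β = 0.504.
Compositions from xᵢ = zᵢ/(1+β(Kᵢ−1)), yᵢ = Kᵢxᵢ:
  acetaldehyde: x = 0.214, y = 0.594
  n-pentane: x = 0.091, y = 0.170
  2-propanol: x = 0.695, y = 0.236

y_n-pentane = 0.170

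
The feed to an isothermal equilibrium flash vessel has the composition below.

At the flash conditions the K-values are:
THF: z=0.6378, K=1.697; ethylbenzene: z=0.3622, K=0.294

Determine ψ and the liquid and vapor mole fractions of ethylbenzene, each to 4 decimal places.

ψ = 0.3837, x_ethylbenzene = 0.4968, y_ethylbenzene = 0.1461

Rachford–Rice: g(ψ) = Σ zᵢ(Kᵢ−1)/(1+ψ(Kᵢ−1)) = 0.
Check two-phase: ΣzᵢKᵢ = 1.1888 > 1 and Σzᵢ/Kᵢ = 1.6078 > 1, so g(0) = 0.1888 > 0 and g(1) = -0.6078 < 0.
Iterate (Newton) starting at ψ = 0.36:
  ψ = 0.3600: g = 0.01252, g' = -0.5226 → ψ = 0.3840
  ψ = 0.3840: g = -0.00012, g' = -0.5326 → ψ = 0.3837
Converged at ψ = 0.3837.
Compositions from xᵢ = zᵢ/(1+ψ(Kᵢ−1)), yᵢ = Kᵢxᵢ:
  THF: x = 0.5032, y = 0.8539
  ethylbenzene: x = 0.4968, y = 0.1461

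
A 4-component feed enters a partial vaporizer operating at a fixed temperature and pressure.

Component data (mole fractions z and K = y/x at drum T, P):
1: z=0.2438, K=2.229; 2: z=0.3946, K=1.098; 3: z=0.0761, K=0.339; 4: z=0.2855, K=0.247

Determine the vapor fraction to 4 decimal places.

Rachford–Rice: g(ψ) = Σ zᵢ(Kᵢ−1)/(1+ψ(Kᵢ−1)) = 0.
Check two-phase: ΣzᵢKᵢ = 1.0730 > 1 and Σzᵢ/Kᵢ = 1.8491 > 1, so g(0) = 0.0730 > 0 and g(1) = -0.8491 < 0.
Newton iteration, ψ⁰ = 0.5:
  ψ = 0.5000: g = -0.19748, g' = -0.6353 → ψ = 0.1892
  ψ = 0.1892: g = -0.02710, g' = -0.5096 → ψ = 0.1360
  ψ = 0.1360: g = 0.00011, g' = -0.5151 → ψ = 0.1362
Converged at ψ = 0.1362.

ψ = 0.1362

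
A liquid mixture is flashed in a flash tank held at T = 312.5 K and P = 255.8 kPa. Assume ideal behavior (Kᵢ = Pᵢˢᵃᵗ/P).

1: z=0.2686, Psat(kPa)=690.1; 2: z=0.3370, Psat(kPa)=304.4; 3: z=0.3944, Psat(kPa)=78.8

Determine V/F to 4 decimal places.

Raoult's law: Kᵢ = Pᵢˢᵃᵗ/P = Pᵢˢᵃᵗ/255.8.
  K_1 = 690.1/255.8 = 2.697811, K_2 = 304.4/255.8 = 1.189992, K_3 = 78.8/255.8 = 0.308053
Iterate (Newton) starting at V/F = 0.5:
  V/F = 0.5000: g = -0.11214, g' = -0.6781 → V/F = 0.3346
  V/F = 0.3346: g = -0.00412, g' = -0.6454 → V/F = 0.3282
Converged at V/F = 0.3282.

V/F = 0.3282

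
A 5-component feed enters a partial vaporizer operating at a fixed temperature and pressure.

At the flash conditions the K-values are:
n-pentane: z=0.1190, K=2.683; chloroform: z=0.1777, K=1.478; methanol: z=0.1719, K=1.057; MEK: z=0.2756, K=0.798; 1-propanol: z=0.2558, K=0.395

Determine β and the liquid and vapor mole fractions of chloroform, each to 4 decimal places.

Material balance + equilibrium reduce to Σ zᵢ(Kᵢ−1)/(1+β(Kᵢ−1)) = 0.
g(0) = ΣzᵢKᵢ − 1 = 0.0846 and g(1) = 1 − Σzᵢ/Kᵢ = -0.3202, so a root lies in (0, 1).
Newton iteration, β⁰ = 0.43:
  β = 0.4300: g = -0.07393, g' = -0.3265 → β = 0.2035
  β = 0.2035: g = 0.00172, g' = -0.3553 → β = 0.2084
Converged at β = 0.2084.
Compositions from xᵢ = zᵢ/(1+β(Kᵢ−1)), yᵢ = Kᵢxᵢ:
  n-pentane: x = 0.0881, y = 0.2364
  chloroform: x = 0.1616, y = 0.2388
  methanol: x = 0.1699, y = 0.1796
  MEK: x = 0.2877, y = 0.2296
  1-propanol: x = 0.2927, y = 0.1156

β = 0.2084, x_chloroform = 0.1616, y_chloroform = 0.2388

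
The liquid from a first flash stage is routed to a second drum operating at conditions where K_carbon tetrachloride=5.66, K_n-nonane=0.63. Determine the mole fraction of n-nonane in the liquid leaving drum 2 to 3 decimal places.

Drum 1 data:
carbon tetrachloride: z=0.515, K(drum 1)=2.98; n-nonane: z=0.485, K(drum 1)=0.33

x_n-nonane (drum 2) = 0.926

Drum 1:
Binary case is linear: z₁(K₁−1)(1+ψ₁(K₂−1)) + z₂(K₂−1)(1+ψ₁(K₁−1)) = 0
⇒ ψ₁ = [z₁(K₁−1)+z₂(K₂−1)] / [−(K₁−1)(K₂−1)] = 0.6948/1.3266 = 0.524
Drum-1 compositions:
  carbon tetrachloride: x = 0.253, y = 0.753
  n-nonane: x = 0.747, y = 0.247
Drum-2 feed = drum-1 liquid: z₂ = (0.2528, 0.7472).
Drum 2:
Rachford–Rice: g(ψ₂) = Σ zᵢ(Kᵢ−1)/(1+ψ₂(Kᵢ−1)) = 0.
Check two-phase: ΣzᵢKᵢ = 1.902 > 1 and Σzᵢ/Kᵢ = 1.231 > 1, so g(0) = 0.902 > 0 and g(1) = -0.231 < 0.
Binary case is linear: z₁(K₁−1)(1+ψ₂(K₂−1)) + z₂(K₂−1)(1+ψ₂(K₁−1)) = 0
⇒ ψ₂ = [z₁(K₁−1)+z₂(K₂−1)] / [−(K₁−1)(K₂−1)] = 0.9017/1.7242 = 0.523
  carbon tetrachloride: x = 0.074, y = 0.416
  n-nonane: x = 0.926, y = 0.584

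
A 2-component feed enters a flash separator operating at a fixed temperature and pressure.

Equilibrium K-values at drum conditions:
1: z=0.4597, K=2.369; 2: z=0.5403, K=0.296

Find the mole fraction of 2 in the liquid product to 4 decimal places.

Rachford–Rice: g(ψ) = Σ zᵢ(Kᵢ−1)/(1+ψ(Kᵢ−1)) = 0.
g(0) = ΣzᵢKᵢ − 1 = 0.2490 and g(1) = 1 − Σzᵢ/Kᵢ = -1.0194, so a root lies in (0, 1).
Binary case is linear: z₁(K₁−1)(1+ψ(K₂−1)) + z₂(K₂−1)(1+ψ(K₁−1)) = 0
⇒ ψ = [z₁(K₁−1)+z₂(K₂−1)] / [−(K₁−1)(K₂−1)] = 0.24896/0.96378 = 0.2583
Compositions from xᵢ = zᵢ/(1+ψ(Kᵢ−1)), yᵢ = Kᵢxᵢ:
  1: x = 0.3396, y = 0.8045
  2: x = 0.6604, y = 0.1955

x_2 = 0.6604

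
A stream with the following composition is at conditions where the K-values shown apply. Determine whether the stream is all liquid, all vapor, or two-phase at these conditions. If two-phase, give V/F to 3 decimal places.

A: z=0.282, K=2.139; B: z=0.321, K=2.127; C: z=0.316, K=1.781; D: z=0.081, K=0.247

all vapor

ΣzᵢKᵢ = 1.869; Σzᵢ/Kᵢ = 0.788.
Since Σzᵢ/Kᵢ < 1 the mixture is above its dew point — single vapor phase.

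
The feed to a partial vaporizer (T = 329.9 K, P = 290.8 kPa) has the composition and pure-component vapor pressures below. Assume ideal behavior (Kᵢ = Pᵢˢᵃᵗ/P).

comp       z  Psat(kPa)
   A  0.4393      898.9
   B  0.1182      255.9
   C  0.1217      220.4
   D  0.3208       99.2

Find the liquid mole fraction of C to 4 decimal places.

Raoult's law: Kᵢ = Pᵢˢᵃᵗ/P = Pᵢˢᵃᵗ/290.8.
  K_A = 898.9/290.8 = 3.091128, K_B = 255.9/290.8 = 0.879986, K_C = 220.4/290.8 = 0.757909, K_D = 99.2/290.8 = 0.341128
Iterate (Newton) starting at β = 0.5:
  β = 0.5000: g = 0.08527, g' = -0.7800 → β = 0.6093
  β = 0.6093: g = 0.00094, g' = -0.7720 → β = 0.6105
Converged at β = 0.6105.
Compositions from xᵢ = zᵢ/(1+β(Kᵢ−1)), yᵢ = Kᵢxᵢ:
  A: x = 0.1930, y = 0.5964
  B: x = 0.1275, y = 0.1122
  C: x = 0.1428, y = 0.1082
  D: x = 0.5367, y = 0.1831

x_C = 0.1428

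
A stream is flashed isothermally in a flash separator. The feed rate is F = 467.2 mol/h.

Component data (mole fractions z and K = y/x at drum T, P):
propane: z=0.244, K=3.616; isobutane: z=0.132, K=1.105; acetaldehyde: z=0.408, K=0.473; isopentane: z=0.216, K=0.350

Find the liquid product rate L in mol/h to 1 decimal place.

L = 358.6 mol/h

Material balance + equilibrium reduce to Σ zᵢ(Kᵢ−1)/(1+β(Kᵢ−1)) = 0.
Check two-phase: ΣzᵢKᵢ = 1.297 > 1 and Σzᵢ/Kᵢ = 1.667 > 1, so g(0) = 0.297 > 0 and g(1) = -0.667 < 0.
Newton–Raphson from β = 0.5:
  β = 0.500: g = -0.2102, g' = -0.724 → β = 0.210
  β = 0.210: g = 0.0215, g' = -0.963 → β = 0.232
Converged at β = 0.232.
Then V = β·F = 0.2325·467.2 = 108.6 mol/h and L = F − V = 358.6 mol/h.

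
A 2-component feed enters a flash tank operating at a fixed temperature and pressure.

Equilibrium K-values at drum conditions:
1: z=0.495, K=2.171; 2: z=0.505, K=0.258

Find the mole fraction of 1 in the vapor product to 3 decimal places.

Binary case is linear: z₁(K₁−1)(1+ψ(K₂−1)) + z₂(K₂−1)(1+ψ(K₁−1)) = 0
⇒ ψ = [z₁(K₁−1)+z₂(K₂−1)] / [−(K₁−1)(K₂−1)] = 0.2049/0.8689 = 0.236
Compositions from xᵢ = zᵢ/(1+ψ(Kᵢ−1)), yᵢ = Kᵢxᵢ:
  1: x = 0.388, y = 0.842
  2: x = 0.612, y = 0.158

y_1 = 0.842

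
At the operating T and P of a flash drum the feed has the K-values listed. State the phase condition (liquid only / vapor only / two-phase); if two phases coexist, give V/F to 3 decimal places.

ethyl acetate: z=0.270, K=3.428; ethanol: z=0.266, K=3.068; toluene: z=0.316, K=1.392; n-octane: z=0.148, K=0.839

vapor only

ΣzᵢKᵢ = 2.306; Σzᵢ/Kᵢ = 0.569.
Since Σzᵢ/Kᵢ < 1 the mixture is above its dew point — single vapor phase.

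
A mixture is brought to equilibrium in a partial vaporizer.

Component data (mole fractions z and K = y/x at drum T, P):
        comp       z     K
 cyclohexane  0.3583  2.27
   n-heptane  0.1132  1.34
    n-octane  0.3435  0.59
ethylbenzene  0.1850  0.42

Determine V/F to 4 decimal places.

V/F = 0.4614

Material balance + equilibrium reduce to Σ zᵢ(Kᵢ−1)/(1+V/F(Kᵢ−1)) = 0.
g(0) = ΣzᵢKᵢ − 1 = 0.2454 and g(1) = 1 − Σzᵢ/Kᵢ = -0.2650, so a root lies in (0, 1).
Newton iteration, V/F⁰ = 0.5:
  V/F = 0.5000: g = -0.01707, g' = -0.4406 → V/F = 0.4613
  V/F = 0.4613: g = 0.00005, g' = -0.4434 → V/F = 0.4614
Converged at V/F = 0.4614.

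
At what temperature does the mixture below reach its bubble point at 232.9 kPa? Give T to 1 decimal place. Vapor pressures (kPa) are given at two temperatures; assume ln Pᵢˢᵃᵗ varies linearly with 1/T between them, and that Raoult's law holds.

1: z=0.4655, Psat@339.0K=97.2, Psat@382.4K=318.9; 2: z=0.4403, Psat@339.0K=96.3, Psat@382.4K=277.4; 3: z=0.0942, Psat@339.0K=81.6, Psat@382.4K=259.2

T = 372.4 K

Bubble-point temperature: ΣzᵢPᵢˢᵃᵗ(T) = P. Interpolate ln Pᵢˢᵃᵗ = aᵢ + bᵢ/T.
  T = 339.0 K: ΣzᵢPᵢˢᵃᵗ = 95.33 kPa
  T = 382.4 K: ΣzᵢPᵢˢᵃᵗ = 295.00 kPa
  T = 360.7 K: ΣzᵢPᵢˢᵃᵗ = 173.41 kPa
  T = 371.5 K: ΣzᵢPᵢˢᵃᵗ = 227.64 kPa
  T = 376.9 K: ΣzᵢPᵢˢᵃᵗ = 259.31 kPa
  T = 374.2 K: ΣzᵢPᵢˢᵃᵗ = 243.07 kPa
Interpolating between 371.5 K and 374.2 K gives T ≈ 372.4 K.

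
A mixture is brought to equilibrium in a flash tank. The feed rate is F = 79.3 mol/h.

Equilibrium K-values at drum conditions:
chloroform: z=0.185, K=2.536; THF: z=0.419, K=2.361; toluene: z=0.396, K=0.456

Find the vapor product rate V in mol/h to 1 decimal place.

V = 65.8 mol/h

Rachford–Rice: g(ψ) = Σ zᵢ(Kᵢ−1)/(1+ψ(Kᵢ−1)) = 0.
g(0) = ΣzᵢKᵢ − 1 = 0.639 and g(1) = 1 − Σzᵢ/Kᵢ = -0.119, so a root lies in (0, 1).
Newton–Raphson from ψ = 0.49:
  ψ = 0.490: g = 0.2105, g' = -0.639 → ψ = 0.819
  ψ = 0.819: g = 0.0068, g' = -0.640 → ψ = 0.830
Converged at ψ = 0.830.
Then V = ψ·F = 0.8299·79.3 = 65.8 mol/h and L = F − V = 13.5 mol/h.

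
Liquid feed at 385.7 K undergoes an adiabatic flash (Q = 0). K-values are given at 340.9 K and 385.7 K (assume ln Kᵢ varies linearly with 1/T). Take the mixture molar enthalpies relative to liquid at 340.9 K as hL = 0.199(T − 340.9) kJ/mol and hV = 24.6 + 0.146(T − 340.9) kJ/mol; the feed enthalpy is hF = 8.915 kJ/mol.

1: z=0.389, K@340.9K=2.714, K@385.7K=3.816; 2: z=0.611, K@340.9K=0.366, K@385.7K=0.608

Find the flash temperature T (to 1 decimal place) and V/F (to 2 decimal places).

T = 347.2 K, V/F = 0.32

Adiabatic flash: solve Rachford–Rice at each trial T, then check hF = ψ·hV(T) + (1−ψ)·hL(T).
  T = 340.9 K: K = (2.714, 0.366), RR gives ψ = 0.257, H_out = 6.324 kJ/mol
  T = 385.7 K: K = (3.816, 0.608), RR gives ψ = 0.775, H_out = 26.148 kJ/mol
  T = 363.3 K: K = (3.252, 0.479), RR gives ψ = 0.476, H_out = 15.592 kJ/mol
  T = 352.1 K: K = (2.979, 0.421), RR gives ψ = 0.363, H_out = 10.936 kJ/mol
  T = 346.5 K: K = (2.846, 0.393), RR gives ψ = 0.310, H_out = 8.639 kJ/mol
  T = 349.3 K: K = (2.912, 0.407), RR gives ψ = 0.336, H_out = 9.788 kJ/mol
  T = 347.9 K: K = (2.879, 0.400), RR gives ψ = 0.323, H_out = 9.213 kJ/mol
Linear interpolation between T = 346.5 (H_out = 8.639) and T = 347.9 (H_out = 9.213) on hF = 8.915 gives T ≈ 347.2 K, at which ψ = 0.32.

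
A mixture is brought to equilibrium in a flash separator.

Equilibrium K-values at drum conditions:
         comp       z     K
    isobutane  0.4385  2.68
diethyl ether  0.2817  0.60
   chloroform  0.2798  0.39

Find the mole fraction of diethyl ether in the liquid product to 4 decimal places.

x_diethyl ether = 0.3559

Iterate (Newton) starting at β = 0.38:
  β = 0.3800: g = 0.09458, g' = -0.7002 → β = 0.5151
  β = 0.5151: g = 0.00414, g' = -0.6486 → β = 0.5215
Converged at β = 0.5215.
Compositions from xᵢ = zᵢ/(1+β(Kᵢ−1)), yᵢ = Kᵢxᵢ:
  isobutane: x = 0.2337, y = 0.6264
  diethyl ether: x = 0.3559, y = 0.2136
  chloroform: x = 0.4103, y = 0.1600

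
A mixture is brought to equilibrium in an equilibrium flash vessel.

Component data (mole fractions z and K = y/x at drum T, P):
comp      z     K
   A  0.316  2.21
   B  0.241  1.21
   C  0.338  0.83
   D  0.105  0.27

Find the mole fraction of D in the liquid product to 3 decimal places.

Let ψ = V/F and solve Σ zᵢ(Kᵢ−1)/(1+ψ(Kᵢ−1)) = 0.
Check two-phase: ΣzᵢKᵢ = 1.299 > 1 and Σzᵢ/Kᵢ = 1.138 > 1, so g(0) = 0.299 > 0 and g(1) = -0.138 < 0.
Newton–Raphson from ψ = 0.5:
  ψ = 0.500: g = 0.1005, g' = -0.339 → ψ = 0.797
  ψ = 0.797: g = -0.0116, g' = -0.460 → ψ = 0.771
Converged at ψ = 0.771.
Compositions from xᵢ = zᵢ/(1+ψ(Kᵢ−1)), yᵢ = Kᵢxᵢ:
  A: x = 0.164, y = 0.361
  B: x = 0.207, y = 0.251
  C: x = 0.389, y = 0.323
  D: x = 0.240, y = 0.065

x_D = 0.240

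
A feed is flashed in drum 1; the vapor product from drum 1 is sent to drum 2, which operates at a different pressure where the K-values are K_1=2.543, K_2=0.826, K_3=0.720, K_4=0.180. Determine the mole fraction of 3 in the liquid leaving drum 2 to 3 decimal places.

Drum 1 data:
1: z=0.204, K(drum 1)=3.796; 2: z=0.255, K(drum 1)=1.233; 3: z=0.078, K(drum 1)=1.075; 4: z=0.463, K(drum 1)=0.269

x_3 (drum 2) = 0.101

Drum 1:
Rachford–Rice: g(ψ₁) = Σ zᵢ(Kᵢ−1)/(1+ψ₁(Kᵢ−1)) = 0.
g(0) = ΣzᵢKᵢ − 1 = 0.297 and g(1) = 1 − Σzᵢ/Kᵢ = -1.054, so a root lies in (0, 1).
Newton–Raphson from ψ₁ = 0.5:
  ψ₁ = 0.500: g = -0.2367, g' = -0.903 → ψ₁ = 0.238
  ψ₁ = 0.238: g = -0.0052, g' = -0.950 → ψ₁ = 0.233
Converged at ψ₁ = 0.233.
Drum-1 compositions:
  1: x = 0.124, y = 0.469
  2: x = 0.242, y = 0.298
  3: x = 0.077, y = 0.082
  4: x = 0.558, y = 0.150
Drum-2 feed = drum-1 vapor: z₂ = (0.4693, 0.2983, 0.0824, 0.1501).
Drum 2:
Newton iteration, ψ₂⁰ = 0.47:
  ψ₂ = 0.470: g = 0.1364, g' = -0.662 → ψ₂ = 0.676
  ψ₂ = 0.676: g = -0.0091, g' = -0.797 → ψ₂ = 0.665
Converged at ψ₂ = 0.665.
  1: x = 0.232, y = 0.589
  2: x = 0.337, y = 0.279
  3: x = 0.101, y = 0.073
  4: x = 0.330, y = 0.059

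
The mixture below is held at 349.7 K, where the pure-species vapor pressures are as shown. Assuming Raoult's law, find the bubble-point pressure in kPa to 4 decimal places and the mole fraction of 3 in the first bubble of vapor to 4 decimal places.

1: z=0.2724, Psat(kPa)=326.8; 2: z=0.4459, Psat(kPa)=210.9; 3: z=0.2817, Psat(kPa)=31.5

At the bubble point ψ → 0, so ΣzᵢKᵢ = 1 with Kᵢ = Pᵢˢᵃᵗ/P ⇒ P = ΣzᵢPᵢˢᵃᵗ.
P = 0.2724·326.8 + 0.4459·210.9 + 0.2817·31.5 = 191.9342 kPa
yᵢ = zᵢPᵢˢᵃᵗ/P ⇒ y_3 = 0.2817·31.5/191.9342 = 0.0462

Pbub = 191.9342 kPa, y_3 = 0.0462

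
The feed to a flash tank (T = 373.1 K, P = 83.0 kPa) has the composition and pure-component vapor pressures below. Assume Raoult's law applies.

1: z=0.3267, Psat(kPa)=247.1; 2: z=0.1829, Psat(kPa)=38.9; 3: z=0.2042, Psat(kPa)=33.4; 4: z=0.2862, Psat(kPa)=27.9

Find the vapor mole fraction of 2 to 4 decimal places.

Raoult's law: Kᵢ = Pᵢˢᵃᵗ/P = Pᵢˢᵃᵗ/83.0.
  K_1 = 247.1/83.0 = 2.977108, K_2 = 38.9/83.0 = 0.468675, K_3 = 33.4/83.0 = 0.402410, K_4 = 27.9/83.0 = 0.336145
Let ψ = V/F and solve Σ zᵢ(Kᵢ−1)/(1+ψ(Kᵢ−1)) = 0.
Feasibility: ΣzᵢKᵢ = 1.2367, Σzᵢ/Kᵢ = 1.8588 — both > 1, two phases present.
Newton–Raphson from ψ = 0.46:
  ψ = 0.4600: g = -0.23215, g' = -0.8408 → ψ = 0.1839
  ψ = 0.1839: g = 0.01249, g' = -1.0059 → ψ = 0.1963
  ψ = 0.1963: g = 0.00012, g' = -0.9875 → ψ = 0.1964
Converged at ψ = 0.1964.
Compositions from xᵢ = zᵢ/(1+ψ(Kᵢ−1)), yᵢ = Kᵢxᵢ:
  1: x = 0.2353, y = 0.7006
  2: x = 0.2042, y = 0.0957
  3: x = 0.2314, y = 0.0931
  4: x = 0.3291, y = 0.1106

y_2 = 0.0957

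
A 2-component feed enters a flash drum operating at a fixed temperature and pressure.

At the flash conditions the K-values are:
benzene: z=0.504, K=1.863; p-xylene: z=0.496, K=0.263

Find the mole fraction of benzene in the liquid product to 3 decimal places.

x_benzene = 0.461

Rachford–Rice: g(V/F) = Σ zᵢ(Kᵢ−1)/(1+V/F(Kᵢ−1)) = 0.
Feasibility: ΣzᵢKᵢ = 1.069, Σzᵢ/Kᵢ = 2.156 — both > 1, two phases present.
Newton iteration, V/F⁰ = 0.5:
  V/F = 0.500: g = -0.2750, g' = -0.859 → V/F = 0.180
  V/F = 0.180: g = -0.0448, g' = -0.639 → V/F = 0.110
  V/F = 0.110: g = -0.0003, g' = -0.632 → V/F = 0.109
Converged at V/F = 0.109.
Compositions from xᵢ = zᵢ/(1+V/F(Kᵢ−1)), yᵢ = Kᵢxᵢ:
  benzene: x = 0.461, y = 0.858
  p-xylene: x = 0.539, y = 0.142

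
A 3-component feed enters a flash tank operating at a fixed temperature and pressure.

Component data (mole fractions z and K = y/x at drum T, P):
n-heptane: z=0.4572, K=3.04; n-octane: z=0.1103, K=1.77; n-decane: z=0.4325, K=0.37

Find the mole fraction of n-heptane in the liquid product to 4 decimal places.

x_n-heptane = 0.1973

Let β = V/F and solve Σ zᵢ(Kᵢ−1)/(1+β(Kᵢ−1)) = 0.
Feasibility: ΣzᵢKᵢ = 1.7451, Σzᵢ/Kᵢ = 1.3816 — both > 1, two phases present.
Iterate (Newton) starting at β = 0.5:
  β = 0.5000: g = 0.12528, g' = -0.8662 → β = 0.6446
  β = 0.6446: g = 0.00084, g' = -0.8709 → β = 0.6456
Converged at β = 0.6456.
Compositions from xᵢ = zᵢ/(1+β(Kᵢ−1)), yᵢ = Kᵢxᵢ:
  n-heptane: x = 0.1973, y = 0.5999
  n-octane: x = 0.0737, y = 0.1304
  n-decane: x = 0.7290, y = 0.2697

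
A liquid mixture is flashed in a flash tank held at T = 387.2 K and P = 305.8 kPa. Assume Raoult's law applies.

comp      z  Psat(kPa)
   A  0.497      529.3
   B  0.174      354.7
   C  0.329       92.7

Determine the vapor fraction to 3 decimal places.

Raoult's law: Kᵢ = Pᵢˢᵃᵗ/P = Pᵢˢᵃᵗ/305.8.
  K_A = 529.3/305.8 = 1.73087, K_B = 354.7/305.8 = 1.15991, K_C = 92.7/305.8 = 0.30314
Let ψ = V/F and solve Σ zᵢ(Kᵢ−1)/(1+ψ(Kᵢ−1)) = 0.
g(0) = ΣzᵢKᵢ − 1 = 0.162 and g(1) = 1 − Σzᵢ/Kᵢ = -0.522, so a root lies in (0, 1).
Newton iteration, ψ⁰ = 0.63:
  ψ = 0.630: g = -0.1347, g' = -0.636 → ψ = 0.418
  ψ = 0.418: g = -0.0193, g' = -0.478 → ψ = 0.378
  ψ = 0.378: g = -0.0003, g' = -0.461 → ψ = 0.377
Converged at ψ = 0.377.

ψ = 0.377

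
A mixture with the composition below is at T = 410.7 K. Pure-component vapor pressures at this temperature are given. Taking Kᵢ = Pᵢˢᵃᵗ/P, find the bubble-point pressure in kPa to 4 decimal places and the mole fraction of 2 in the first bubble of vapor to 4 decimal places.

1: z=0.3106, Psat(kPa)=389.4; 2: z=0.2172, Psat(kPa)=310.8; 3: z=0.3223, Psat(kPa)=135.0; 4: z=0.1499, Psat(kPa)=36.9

At the bubble point ψ → 0, so ΣzᵢKᵢ = 1 with Kᵢ = Pᵢˢᵃᵗ/P ⇒ P = ΣzᵢPᵢˢᵃᵗ.
P = 0.3106·389.4 + 0.2172·310.8 + 0.3223·135.0 + 0.1499·36.9 = 237.4952 kPa
yᵢ = zᵢPᵢˢᵃᵗ/P ⇒ y_2 = 0.2172·310.8/237.4952 = 0.2842

Pbub = 237.4952 kPa, y_2 = 0.2842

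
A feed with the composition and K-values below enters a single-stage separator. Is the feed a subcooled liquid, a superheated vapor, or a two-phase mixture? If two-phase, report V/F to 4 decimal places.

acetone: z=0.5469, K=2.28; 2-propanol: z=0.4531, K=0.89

superheated vapor

ΣzᵢKᵢ = 1.6502; Σzᵢ/Kᵢ = 0.7490.
Since Σzᵢ/Kᵢ < 1 the mixture is above its dew point — single vapor phase.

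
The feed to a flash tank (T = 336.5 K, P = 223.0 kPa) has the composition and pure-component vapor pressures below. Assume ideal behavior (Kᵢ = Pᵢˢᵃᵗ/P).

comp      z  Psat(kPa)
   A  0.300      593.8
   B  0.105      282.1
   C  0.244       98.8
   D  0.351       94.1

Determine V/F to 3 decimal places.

Raoult's law: Kᵢ = Pᵢˢᵃᵗ/P = Pᵢˢᵃᵗ/223.0.
  K_A = 593.8/223.0 = 2.66278, K_B = 282.1/223.0 = 1.26502, K_C = 98.8/223.0 = 0.44305, K_D = 94.1/223.0 = 0.42197
Newton–Raphson from V/F = 0.5:
  V/F = 0.500: g = -0.1768, g' = -0.630 → V/F = 0.220
  V/F = 0.220: g = 0.0045, g' = -0.704 → V/F = 0.226
Converged at V/F = 0.226.

V/F = 0.226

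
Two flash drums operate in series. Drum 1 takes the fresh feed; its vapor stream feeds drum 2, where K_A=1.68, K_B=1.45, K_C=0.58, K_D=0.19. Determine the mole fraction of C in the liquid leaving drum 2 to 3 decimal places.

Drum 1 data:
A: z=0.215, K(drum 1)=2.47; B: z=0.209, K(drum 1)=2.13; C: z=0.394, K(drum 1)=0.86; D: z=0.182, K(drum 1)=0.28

Drum 1:
Rachford–Rice: g(ψ₁) = Σ zᵢ(Kᵢ−1)/(1+ψ₁(Kᵢ−1)) = 0.
g(0) = ΣzᵢKᵢ − 1 = 0.366 and g(1) = 1 − Σzᵢ/Kᵢ = -0.293, so a root lies in (0, 1).
Newton iteration, ψ₁⁰ = 0.35:
  ψ₁ = 0.350: g = 0.1447, g' = -0.517 → ψ₁ = 0.630
  ψ₁ = 0.630: g = 0.0017, g' = -0.542 → ψ₁ = 0.633
Converged at ψ₁ = 0.633.
Drum-1 compositions:
  A: x = 0.111, y = 0.275
  B: x = 0.122, y = 0.259
  C: x = 0.432, y = 0.372
  D: x = 0.334, y = 0.094
Drum-2 feed = drum-1 vapor: z₂ = (0.2750, 0.2595, 0.3718, 0.0937).
Drum 2:
Rachford–Rice: g(ψ₂) = Σ zᵢ(Kᵢ−1)/(1+ψ₂(Kᵢ−1)) = 0.
g(0) = ΣzᵢKᵢ − 1 = 0.072 and g(1) = 1 − Σzᵢ/Kᵢ = -0.477, so a root lies in (0, 1).
Newton–Raphson from ψ₂ = 0.61:
  ψ₂ = 0.610: g = -0.1361, g' = -0.455 → ψ₂ = 0.311
  ψ₂ = 0.311: g = -0.0241, g' = -0.324 → ψ₂ = 0.236
  ψ₂ = 0.236: g = -0.0005, g' = -0.312 → ψ₂ = 0.235
Converged at ψ₂ = 0.235.
  A: x = 0.237, y = 0.398
  B: x = 0.235, y = 0.340
  C: x = 0.412, y = 0.239
  D: x = 0.116, y = 0.022

x_C (drum 2) = 0.412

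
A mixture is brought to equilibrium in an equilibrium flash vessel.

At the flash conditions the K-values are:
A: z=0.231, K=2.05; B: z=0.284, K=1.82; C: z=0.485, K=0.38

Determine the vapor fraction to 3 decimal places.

ψ = 0.304

Let ψ = V/F and solve Σ zᵢ(Kᵢ−1)/(1+ψ(Kᵢ−1)) = 0.
Check two-phase: ΣzᵢKᵢ = 1.175 > 1 and Σzᵢ/Kᵢ = 1.545 > 1, so g(0) = 0.175 > 0 and g(1) = -0.545 < 0.
Newton–Raphson from ψ = 0.54:
  ψ = 0.540: g = -0.1358, g' = -0.617 → ψ = 0.320
  ψ = 0.320: g = -0.0090, g' = -0.553 → ψ = 0.304
Converged at ψ = 0.304.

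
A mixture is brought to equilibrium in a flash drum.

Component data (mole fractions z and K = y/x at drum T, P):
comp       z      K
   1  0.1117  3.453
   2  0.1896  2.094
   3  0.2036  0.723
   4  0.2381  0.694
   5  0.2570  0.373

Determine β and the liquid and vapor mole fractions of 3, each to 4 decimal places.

β = 0.2537, x_3 = 0.2190, y_3 = 0.1583

Let β = V/F and solve Σ zᵢ(Kᵢ−1)/(1+β(Kᵢ−1)) = 0.
Check two-phase: ΣzᵢKᵢ = 1.1910 > 1 and Σzᵢ/Kᵢ = 1.4366 > 1, so g(0) = 0.1910 > 0 and g(1) = -0.4366 < 0.
Newton iteration, β⁰ = 0.53:
  β = 0.5300: g = -0.14398, g' = -0.4978 → β = 0.2408
  β = 0.2408: g = 0.00756, g' = -0.5919 → β = 0.2536
  β = 0.2536: g = 0.00007, g' = -0.5817 → β = 0.2537
Converged at β = 0.2537.
Compositions from xᵢ = zᵢ/(1+β(Kᵢ−1)), yᵢ = Kᵢxᵢ:
  1: x = 0.0689, y = 0.2378
  2: x = 0.1484, y = 0.3108
  3: x = 0.2190, y = 0.1583
  4: x = 0.2581, y = 0.1791
  5: x = 0.3056, y = 0.1140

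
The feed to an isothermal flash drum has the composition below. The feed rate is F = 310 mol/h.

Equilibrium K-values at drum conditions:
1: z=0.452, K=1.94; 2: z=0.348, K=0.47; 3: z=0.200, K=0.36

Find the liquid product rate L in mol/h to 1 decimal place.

Iterate (Newton) starting at ψ = 0.69:
  ψ = 0.690: g = -0.2623, g' = -0.653 → ψ = 0.288
  ψ = 0.288: g = -0.0403, g' = -0.507 → ψ = 0.209
Converged at ψ = 0.209.
Then V = ψ·F = 0.2089·310 = 64.7 mol/h and L = F − V = 245.3 mol/h.

L = 245.3 mol/h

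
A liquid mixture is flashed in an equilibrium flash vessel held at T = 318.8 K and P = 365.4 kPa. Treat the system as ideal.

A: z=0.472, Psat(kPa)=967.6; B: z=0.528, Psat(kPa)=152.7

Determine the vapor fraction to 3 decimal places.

Raoult's law: Kᵢ = Pᵢˢᵃᵗ/P = Pᵢˢᵃᵗ/365.4.
  K_A = 967.6/365.4 = 2.64806, K_B = 152.7/365.4 = 0.41790
Rachford–Rice: g(ψ) = Σ zᵢ(Kᵢ−1)/(1+ψ(Kᵢ−1)) = 0.
g(0) = ΣzᵢKᵢ − 1 = 0.471 and g(1) = 1 − Σzᵢ/Kᵢ = -0.442, so a root lies in (0, 1).
Newton iteration, ψ⁰ = 0.5:
  ψ = 0.500: g = -0.0071, g' = -0.741 → ψ = 0.490
Converged at ψ = 0.490.

ψ = 0.490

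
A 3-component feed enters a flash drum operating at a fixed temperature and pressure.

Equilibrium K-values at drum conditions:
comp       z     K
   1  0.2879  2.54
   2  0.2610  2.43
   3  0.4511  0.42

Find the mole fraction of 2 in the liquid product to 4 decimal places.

Iterate (Newton) starting at ψ = 0.49:
  ψ = 0.4900: g = 0.10663, g' = -0.7025 → ψ = 0.6418
  ψ = 0.6418: g = 0.00082, g' = -0.7029 → ψ = 0.6430
Converged at ψ = 0.6430.
Compositions from xᵢ = zᵢ/(1+ψ(Kᵢ−1)), yᵢ = Kᵢxᵢ:
  1: x = 0.1447, y = 0.3674
  2: x = 0.1360, y = 0.3304
  3: x = 0.7194, y = 0.3021

x_2 = 0.1360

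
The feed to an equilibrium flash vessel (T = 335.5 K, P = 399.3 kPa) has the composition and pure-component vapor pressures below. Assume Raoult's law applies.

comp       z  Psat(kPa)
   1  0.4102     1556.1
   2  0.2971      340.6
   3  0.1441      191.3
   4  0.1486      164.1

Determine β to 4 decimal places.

β = 0.8233

Raoult's law: Kᵢ = Pᵢˢᵃᵗ/P = Pᵢˢᵃᵗ/399.3.
  K_1 = 1556.1/399.3 = 3.897070, K_2 = 340.6/399.3 = 0.852993, K_3 = 191.3/399.3 = 0.479088, K_4 = 164.1/399.3 = 0.410969
Let β = V/F and solve Σ zᵢ(Kᵢ−1)/(1+β(Kᵢ−1)) = 0.
Check two-phase: ΣzᵢKᵢ = 1.9821 > 1 and Σzᵢ/Kᵢ = 1.1159 > 1, so g(0) = 0.9821 > 0 and g(1) = -0.1159 < 0.
Newton–Raphson from β = 0.5:
  β = 0.5000: g = 0.21263, g' = -0.7568 → β = 0.7810
  β = 0.7810: g = 0.02628, g' = -0.6196 → β = 0.8234
  β = 0.8234: g = -0.00005, g' = -0.6230 → β = 0.8233
Converged at β = 0.8233.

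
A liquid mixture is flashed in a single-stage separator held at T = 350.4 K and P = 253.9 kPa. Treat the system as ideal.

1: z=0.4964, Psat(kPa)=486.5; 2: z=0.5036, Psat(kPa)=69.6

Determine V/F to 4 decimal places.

Raoult's law: Kᵢ = Pᵢˢᵃᵗ/P = Pᵢˢᵃᵗ/253.9.
  K_1 = 486.5/253.9 = 1.916109, K_2 = 69.6/253.9 = 0.274124
Rachford–Rice: g(V/F) = Σ zᵢ(Kᵢ−1)/(1+V/F(Kᵢ−1)) = 0.
Check two-phase: ΣzᵢKᵢ = 1.0892 > 1 and Σzᵢ/Kᵢ = 2.0962 > 1, so g(0) = 0.0892 > 0 and g(1) = -1.0962 < 0.
Binary case is linear: z₁(K₁−1)(1+V/F(K₂−1)) + z₂(K₂−1)(1+V/F(K₁−1)) = 0
⇒ V/F = [z₁(K₁−1)+z₂(K₂−1)] / [−(K₁−1)(K₂−1)] = 0.08921/0.66498 = 0.1341

V/F = 0.1341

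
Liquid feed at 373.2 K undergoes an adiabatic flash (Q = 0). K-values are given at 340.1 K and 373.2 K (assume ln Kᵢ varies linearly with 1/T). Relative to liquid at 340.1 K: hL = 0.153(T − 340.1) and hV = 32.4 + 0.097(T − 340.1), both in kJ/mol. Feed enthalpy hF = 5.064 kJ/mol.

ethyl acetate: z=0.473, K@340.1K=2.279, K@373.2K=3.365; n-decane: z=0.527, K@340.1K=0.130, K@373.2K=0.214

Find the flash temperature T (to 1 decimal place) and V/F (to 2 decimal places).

Adiabatic flash: solve Rachford–Rice at each trial T, then check hF = ψ·hV(T) + (1−ψ)·hL(T).
  T = 340.1 K: K = (2.279, 0.130), RR gives ψ = 0.132, H_out = 4.265 kJ/mol
  T = 373.2 K: K = (3.365, 0.214), RR gives ψ = 0.379, H_out = 16.640 kJ/mol
  T = 356.6 K: K = (2.793, 0.169), RR gives ψ = 0.275, H_out = 11.179 kJ/mol
  T = 348.4 K: K = (2.530, 0.149), RR gives ψ = 0.211, H_out = 8.016 kJ/mol
  T = 344.2 K: K = (2.401, 0.139), RR gives ψ = 0.173, H_out = 6.203 kJ/mol
  T = 342.1 K: K = (2.338, 0.134), RR gives ψ = 0.153, H_out = 5.234 kJ/mol
Linear interpolation between T = 340.1 (H_out = 4.265) and T = 342.1 (H_out = 5.234) on hF = 5.064 gives T ≈ 341.7 K, at which ψ = 0.15.

T = 341.7 K, V/F = 0.15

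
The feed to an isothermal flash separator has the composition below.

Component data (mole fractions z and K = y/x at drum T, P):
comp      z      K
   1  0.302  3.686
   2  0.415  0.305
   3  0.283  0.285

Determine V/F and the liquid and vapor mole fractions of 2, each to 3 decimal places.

Iterate (Newton) starting at V/F = 0.5:
  V/F = 0.500: g = -0.4108, g' = -1.218 → V/F = 0.163
  V/F = 0.163: g = 0.0101, g' = -1.495 → V/F = 0.170
Converged at V/F = 0.170.
Compositions from xᵢ = zᵢ/(1+V/F(Kᵢ−1)), yᵢ = Kᵢxᵢ:
  1: x = 0.207, y = 0.765
  2: x = 0.470, y = 0.143
  3: x = 0.322, y = 0.092

V/F = 0.170, x_2 = 0.470, y_2 = 0.143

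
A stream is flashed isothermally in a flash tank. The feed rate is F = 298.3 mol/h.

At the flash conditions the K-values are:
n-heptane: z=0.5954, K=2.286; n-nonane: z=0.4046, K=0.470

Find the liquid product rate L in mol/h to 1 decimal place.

Rachford–Rice: g(ψ) = Σ zᵢ(Kᵢ−1)/(1+ψ(Kᵢ−1)) = 0.
Feasibility: ΣzᵢKᵢ = 1.5512, Σzᵢ/Kᵢ = 1.1213 — both > 1, two phases present.
Newton–Raphson from ψ = 0.45:
  ψ = 0.4500: g = 0.20341, g' = -0.5911 → ψ = 0.7941
  ψ = 0.7941: g = 0.00853, g' = -0.5799 → ψ = 0.8088
Converged at ψ = 0.8088.
Then V = ψ·F = 0.8088·298.3 = 241.3 mol/h and L = F − V = 57.0 mol/h.

L = 57.0 mol/h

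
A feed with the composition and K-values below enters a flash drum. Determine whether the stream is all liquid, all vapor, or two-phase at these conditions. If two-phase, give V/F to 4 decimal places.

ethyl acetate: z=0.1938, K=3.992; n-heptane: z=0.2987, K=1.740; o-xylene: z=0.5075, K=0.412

two-phase, V/F = 0.4598

ΣzᵢKᵢ = 1.5025; Σzᵢ/Kᵢ = 1.4520.
Both exceed 1, so a two-phase solution exists.
Rachford–Rice: g(ψ) = Σ zᵢ(Kᵢ−1)/(1+ψ(Kᵢ−1)) = 0.
Iterate (Newton) starting at ψ = 0.49:
  ψ = 0.4900: g = -0.02184, g' = -0.7196 → ψ = 0.4597
  ψ = 0.4597: g = 0.00012, g' = -0.7281 → ψ = 0.4598
Converged at ψ = 0.4598.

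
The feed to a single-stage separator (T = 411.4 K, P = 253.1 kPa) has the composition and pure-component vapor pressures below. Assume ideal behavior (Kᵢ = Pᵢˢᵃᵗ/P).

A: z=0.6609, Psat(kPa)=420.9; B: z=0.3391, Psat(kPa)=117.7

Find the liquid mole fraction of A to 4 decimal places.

Raoult's law: Kᵢ = Pᵢˢᵃᵗ/P = Pᵢˢᵃᵗ/253.1.
  K_A = 420.9/253.1 = 1.662979, K_B = 117.7/253.1 = 0.465034
Material balance + equilibrium reduce to Σ zᵢ(Kᵢ−1)/(1+V/F(Kᵢ−1)) = 0.
Feasibility: ΣzᵢKᵢ = 1.2568, Σzᵢ/Kᵢ = 1.1266 — both > 1, two phases present.
Newton–Raphson from V/F = 0.44:
  V/F = 0.4400: g = 0.10196, g' = -0.3401 → V/F = 0.7398
  V/F = 0.7398: g = -0.00625, g' = -0.3966 → V/F = 0.7240
  V/F = 0.7240: g = -0.00004, g' = -0.3912 → V/F = 0.7239
Converged at V/F = 0.7239.
Compositions from xᵢ = zᵢ/(1+V/F(Kᵢ−1)), yᵢ = Kᵢxᵢ:
  A: x = 0.4466, y = 0.7426
  B: x = 0.5534, y = 0.2574

x_A = 0.4466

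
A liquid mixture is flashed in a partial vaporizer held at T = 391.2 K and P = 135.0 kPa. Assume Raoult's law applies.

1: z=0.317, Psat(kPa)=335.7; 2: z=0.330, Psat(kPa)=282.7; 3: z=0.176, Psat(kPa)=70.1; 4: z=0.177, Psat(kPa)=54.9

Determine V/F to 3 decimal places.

V/F = 0.914

Raoult's law: Kᵢ = Pᵢˢᵃᵗ/P = Pᵢˢᵃᵗ/135.0.
  K_1 = 335.7/135.0 = 2.48667, K_2 = 282.7/135.0 = 2.09407, K_3 = 70.1/135.0 = 0.51926, K_4 = 54.9/135.0 = 0.40667
Newton–Raphson from V/F = 0.5:
  V/F = 0.500: g = 0.2430, g' = -0.592 → V/F = 0.910
  V/F = 0.910: g = 0.0022, g' = -0.649 → V/F = 0.914
Converged at V/F = 0.914.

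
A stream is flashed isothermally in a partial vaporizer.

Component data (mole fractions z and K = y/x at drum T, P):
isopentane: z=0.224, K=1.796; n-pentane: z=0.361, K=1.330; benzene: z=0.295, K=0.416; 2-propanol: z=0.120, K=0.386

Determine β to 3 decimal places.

β = 0.159

Iterate (Newton) starting at β = 0.5:
  β = 0.500: g = -0.1199, g' = -0.397 → β = 0.198
  β = 0.198: g = -0.0127, g' = -0.328 → β = 0.159
Converged at β = 0.159.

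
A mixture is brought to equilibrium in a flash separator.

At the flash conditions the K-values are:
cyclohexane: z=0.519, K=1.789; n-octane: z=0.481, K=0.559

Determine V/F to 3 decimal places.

Material balance + equilibrium reduce to Σ zᵢ(Kᵢ−1)/(1+V/F(Kᵢ−1)) = 0.
Feasibility: ΣzᵢKᵢ = 1.197, Σzᵢ/Kᵢ = 1.151 — both > 1, two phases present.
Binary case is linear: z₁(K₁−1)(1+V/F(K₂−1)) + z₂(K₂−1)(1+V/F(K₁−1)) = 0
⇒ V/F = [z₁(K₁−1)+z₂(K₂−1)] / [−(K₁−1)(K₂−1)] = 0.1974/0.3479 = 0.567

V/F = 0.567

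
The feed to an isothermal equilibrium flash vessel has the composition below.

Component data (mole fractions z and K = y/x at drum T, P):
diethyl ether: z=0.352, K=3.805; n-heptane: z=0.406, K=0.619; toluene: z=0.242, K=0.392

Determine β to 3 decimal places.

β = 0.511

Iterate (Newton) starting at β = 0.5:
  β = 0.500: g = 0.0085, g' = -0.754 → β = 0.511
Converged at β = 0.511.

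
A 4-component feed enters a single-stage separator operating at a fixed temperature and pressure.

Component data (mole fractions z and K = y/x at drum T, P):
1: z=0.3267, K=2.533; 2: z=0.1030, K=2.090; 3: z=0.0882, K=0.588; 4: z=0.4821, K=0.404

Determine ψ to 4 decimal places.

Let ψ = V/F and solve Σ zᵢ(Kᵢ−1)/(1+ψ(Kᵢ−1)) = 0.
g(0) = ΣzᵢKᵢ − 1 = 0.2894 and g(1) = 1 − Σzᵢ/Kᵢ = -0.5216, so a root lies in (0, 1).
Newton iteration, ψ⁰ = 0.5:
  ψ = 0.5000: g = -0.09889, g' = -0.6686 → ψ = 0.3521
  ψ = 0.3521: g = 0.00026, g' = -0.6825 → ψ = 0.3525
Converged at ψ = 0.3525.

ψ = 0.3525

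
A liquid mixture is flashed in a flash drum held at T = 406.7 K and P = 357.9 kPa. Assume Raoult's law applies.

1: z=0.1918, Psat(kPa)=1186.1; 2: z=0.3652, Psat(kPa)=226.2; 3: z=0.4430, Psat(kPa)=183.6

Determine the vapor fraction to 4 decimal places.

Raoult's law: Kᵢ = Pᵢˢᵃᵗ/P = Pᵢˢᵃᵗ/357.9.
  K_1 = 1186.1/357.9 = 3.314054, K_2 = 226.2/357.9 = 0.632020, K_3 = 183.6/357.9 = 0.512992
Material balance + equilibrium reduce to Σ zᵢ(Kᵢ−1)/(1+ψ(Kᵢ−1)) = 0.
Feasibility: ΣzᵢKᵢ = 1.0937, Σzᵢ/Kᵢ = 1.4993 — both > 1, two phases present.
Iterate (Newton) starting at ψ = 0.5:
  ψ = 0.5000: g = -0.24411, g' = -0.4786 → ψ = 0.0000
  ψ = 0.0000: g = 0.09370, g' = -1.1816 → ψ = 0.0793
  ψ = 0.0793: g = 0.01218, g' = -0.8994 → ψ = 0.0928
  ψ = 0.0928: g = 0.00024, g' = -0.8642 → ψ = 0.0931
Converged at ψ = 0.0931.

ψ = 0.0931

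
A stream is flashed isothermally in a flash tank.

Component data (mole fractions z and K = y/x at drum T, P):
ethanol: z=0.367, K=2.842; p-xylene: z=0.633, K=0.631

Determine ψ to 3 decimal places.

Binary case is linear: z₁(K₁−1)(1+ψ(K₂−1)) + z₂(K₂−1)(1+ψ(K₁−1)) = 0
⇒ ψ = [z₁(K₁−1)+z₂(K₂−1)] / [−(K₁−1)(K₂−1)] = 0.4424/0.6797 = 0.651

ψ = 0.651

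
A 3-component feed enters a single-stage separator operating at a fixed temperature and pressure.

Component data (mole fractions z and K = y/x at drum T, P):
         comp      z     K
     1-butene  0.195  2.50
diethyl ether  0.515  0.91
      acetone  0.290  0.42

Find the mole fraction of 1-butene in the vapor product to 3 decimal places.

Newton iteration, β⁰ = 0.55:
  β = 0.550: g = -0.1355, g' = -0.347 → β = 0.159
  β = 0.159: g = 0.0038, g' = -0.409 → β = 0.168
  β = 0.168: g = 0.0000, g' = -0.404 → β = 0.169
Converged at β = 0.169.
Compositions from xᵢ = zᵢ/(1+β(Kᵢ−1)), yᵢ = Kᵢxᵢ:
  1-butene: x = 0.156, y = 0.389
  diethyl ether: x = 0.523, y = 0.476
  acetone: x = 0.321, y = 0.135

y_1-butene = 0.389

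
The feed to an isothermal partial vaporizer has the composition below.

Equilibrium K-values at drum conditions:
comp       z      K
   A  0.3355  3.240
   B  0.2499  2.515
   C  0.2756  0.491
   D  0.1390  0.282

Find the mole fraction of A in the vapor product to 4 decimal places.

Rachford–Rice: g(ψ) = Σ zᵢ(Kᵢ−1)/(1+ψ(Kᵢ−1)) = 0.
Feasibility: ΣzᵢKᵢ = 1.8900, Σzᵢ/Kᵢ = 1.2571 — both > 1, two phases present.
Newton iteration, ψ⁰ = 0.46:
  ψ = 0.4600: g = 0.26106, g' = -0.8890 → ψ = 0.7536
  ψ = 0.7536: g = 0.01127, g' = -0.8862 → ψ = 0.7664
  ψ = 0.7664: g = -0.00007, g' = -0.8971 → ψ = 0.7663
Converged at ψ = 0.7663.
Compositions from xᵢ = zᵢ/(1+ψ(Kᵢ−1)), yᵢ = Kᵢxᵢ:
  A: x = 0.1235, y = 0.4002
  B: x = 0.1156, y = 0.2908
  C: x = 0.4518, y = 0.2218
  D: x = 0.3090, y = 0.0871

y_A = 0.4002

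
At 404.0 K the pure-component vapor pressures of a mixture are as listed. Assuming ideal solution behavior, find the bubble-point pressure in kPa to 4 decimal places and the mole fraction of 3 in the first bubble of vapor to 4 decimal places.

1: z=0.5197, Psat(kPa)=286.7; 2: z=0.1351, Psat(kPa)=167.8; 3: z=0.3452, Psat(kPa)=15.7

Pbub = 177.0874 kPa, y_3 = 0.0306

At the bubble point ψ → 0, so ΣzᵢKᵢ = 1 with Kᵢ = Pᵢˢᵃᵗ/P ⇒ P = ΣzᵢPᵢˢᵃᵗ.
P = 0.5197·286.7 + 0.1351·167.8 + 0.3452·15.7 = 177.0874 kPa
yᵢ = zᵢPᵢˢᵃᵗ/P ⇒ y_3 = 0.3452·15.7/177.0874 = 0.0306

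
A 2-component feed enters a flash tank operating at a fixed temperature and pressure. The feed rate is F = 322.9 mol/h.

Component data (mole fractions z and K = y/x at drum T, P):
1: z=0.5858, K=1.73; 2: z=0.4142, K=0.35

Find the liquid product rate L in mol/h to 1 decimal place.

L = 215.1 mol/h

Rachford–Rice: g(ψ) = Σ zᵢ(Kᵢ−1)/(1+ψ(Kᵢ−1)) = 0.
g(0) = ΣzᵢKᵢ − 1 = 0.1584 and g(1) = 1 − Σzᵢ/Kᵢ = -0.5220, so a root lies in (0, 1).
Newton iteration, ψ⁰ = 0.5:
  ψ = 0.5000: g = -0.08557, g' = -0.5516 → ψ = 0.3449
  ψ = 0.3449: g = -0.00539, g' = -0.4900 → ψ = 0.3339
  ψ = 0.3339: g = -0.00002, g' = -0.4873 → ψ = 0.3338
Converged at ψ = 0.3338.
Then V = ψ·F = 0.3338·322.9 = 107.8 mol/h and L = F − V = 215.1 mol/h.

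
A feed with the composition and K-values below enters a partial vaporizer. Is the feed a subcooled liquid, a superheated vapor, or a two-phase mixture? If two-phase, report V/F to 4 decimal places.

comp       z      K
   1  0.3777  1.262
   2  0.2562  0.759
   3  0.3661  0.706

ΣzᵢKᵢ = 0.9296; Σzᵢ/Kᵢ = 1.1554.
Since ΣzᵢKᵢ < 1 the mixture is below its bubble point — single liquid phase.

subcooled liquid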